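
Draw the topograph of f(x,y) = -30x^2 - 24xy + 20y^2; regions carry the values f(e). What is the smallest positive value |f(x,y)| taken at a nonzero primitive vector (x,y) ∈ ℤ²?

descent: ρ → (20,24,-30)  [lands on river]
river: ρ → (-30,36,14)
river: ρ → (14,48,-12)
river: ρ → (-12,48,14)
river: ρ → (14,36,-30)
river: ρ → (-30,24,20)
river: ρ → (20,16,-34)
river: ρ → (-34,52,2)
river: ρ → (2,52,-34)
river: ρ → (-34,16,20)
closes: descent 1, river 10
min |a| on river = 2

2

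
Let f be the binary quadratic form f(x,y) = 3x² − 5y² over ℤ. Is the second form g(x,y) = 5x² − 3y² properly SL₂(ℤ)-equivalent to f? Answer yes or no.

D₁ = 60, D₂ = 60
river cycle of f (length 2): (3, 6, -2), (-2, 6, 3)
river cycle of g (length 2): (-3, 6, 2), (2, 6, -3)
cycles differ ⇒ inequivalent

no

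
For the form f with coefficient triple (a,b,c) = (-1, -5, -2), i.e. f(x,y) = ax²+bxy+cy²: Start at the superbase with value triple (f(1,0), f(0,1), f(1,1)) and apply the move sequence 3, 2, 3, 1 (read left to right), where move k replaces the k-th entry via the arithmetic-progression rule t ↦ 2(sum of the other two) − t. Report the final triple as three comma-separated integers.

start (-1,-2,-8) = (f(1,0),f(0,1),f(1,1))
replace slot 3: 2·((-1)+(-2)) − (-8) = 2 → (-1,-2,2)
replace slot 2: 2·((-1)+2) − (-2) = 4 → (-1,4,2)
replace slot 3: 2·((-1)+4) − 2 = 4 → (-1,4,4)
replace slot 1: 2·(4+4) − (-1) = 17 → (17,4,4)

17,4,4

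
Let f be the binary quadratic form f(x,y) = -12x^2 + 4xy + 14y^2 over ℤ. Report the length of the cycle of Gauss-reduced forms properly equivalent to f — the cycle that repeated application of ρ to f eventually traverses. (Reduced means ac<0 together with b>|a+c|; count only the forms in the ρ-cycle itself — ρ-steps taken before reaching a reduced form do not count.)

D = 688, ⌊√D⌋ = 26
river: ρ → (14,24,-2)
river: ρ → (-2,24,14)
river: ρ → (14,4,-12)
river: ρ → (-12,20,6)
river: ρ → (6,16,-18)
river: ρ → (-18,20,4)
river: ρ → (4,20,-18)
river: ρ → (-18,16,6)
river: ρ → (6,20,-12)
river: ρ → (-12,4,14)
ρ-cycle length = 10 (tail of 0 descent steps not counted)

10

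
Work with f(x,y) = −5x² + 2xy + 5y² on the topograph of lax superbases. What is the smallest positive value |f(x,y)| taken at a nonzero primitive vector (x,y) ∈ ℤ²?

river: ρ → (5,8,-2)
river: ρ → (-2,8,5)
river: ρ → (5,2,-5)
river: ρ → (-5,8,2)
river: ρ → (2,8,-5)
river: ρ → (-5,2,5)
closes: descent 0, river 6
min |a| on river = 2

2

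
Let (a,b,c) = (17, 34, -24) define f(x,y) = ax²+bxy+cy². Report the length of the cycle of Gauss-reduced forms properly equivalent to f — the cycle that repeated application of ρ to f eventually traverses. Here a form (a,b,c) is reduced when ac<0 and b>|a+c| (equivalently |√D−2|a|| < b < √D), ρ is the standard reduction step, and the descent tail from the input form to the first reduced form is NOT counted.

D = 2788, ⌊√D⌋ = 52
river: ρ → (-24,14,27)
river: ρ → (27,40,-11)
river: ρ → (-11,48,11)
river: ρ → (11,40,-27)
river: ρ → (-27,14,24)
river: ρ → (24,34,-17)
river: ρ → (-17,34,24)
river: ρ → (24,14,-27)
river: ρ → (-27,40,11)
river: ρ → (11,48,-11)
river: ρ → (-11,40,27)
river: ρ → (27,14,-24)
river: ρ → (-24,34,17)
river: ρ → (17,34,-24)
ρ-cycle length = 14 (tail of 0 descent steps not counted)

14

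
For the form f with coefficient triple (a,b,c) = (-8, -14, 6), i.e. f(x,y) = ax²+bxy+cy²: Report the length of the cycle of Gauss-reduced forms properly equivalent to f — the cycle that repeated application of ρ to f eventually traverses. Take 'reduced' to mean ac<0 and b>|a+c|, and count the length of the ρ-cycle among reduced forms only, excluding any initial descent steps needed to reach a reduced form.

D = 388, ⌊√D⌋ = 19
descent: ρ → (6,14,-8)  [lands on river]
river: ρ → (-8,18,2)
river: ρ → (2,18,-8)
river: ρ → (-8,14,6)
river: ρ → (6,10,-12)
river: ρ → (-12,14,4)
river: ρ → (4,18,-4)
river: ρ → (-4,14,12)
river: ρ → (12,10,-6)
river: ρ → (-6,14,8)
river: ρ → (8,18,-2)
river: ρ → (-2,18,8)
river: ρ → (8,14,-6)
river: ρ → (-6,10,12)
river: ρ → (12,14,-4)
river: ρ → (-4,18,4)
river: ρ → (4,14,-12)
river: ρ → (-12,10,6)
ρ-cycle length = 18 (tail of 1 descent step not counted)

18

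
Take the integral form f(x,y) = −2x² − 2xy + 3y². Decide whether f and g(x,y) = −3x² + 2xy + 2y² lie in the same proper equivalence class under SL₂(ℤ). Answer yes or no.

D₁ = 28, D₂ = 28
river cycle of f (length 4): (3, 2, -2), (-2, 2, 3), (3, 4, -1), (-1, 4, 3)
river cycle of g (length 4): (2, 2, -3), (-3, 4, 1), (1, 4, -3), (-3, 2, 2)
cycles differ ⇒ inequivalent

no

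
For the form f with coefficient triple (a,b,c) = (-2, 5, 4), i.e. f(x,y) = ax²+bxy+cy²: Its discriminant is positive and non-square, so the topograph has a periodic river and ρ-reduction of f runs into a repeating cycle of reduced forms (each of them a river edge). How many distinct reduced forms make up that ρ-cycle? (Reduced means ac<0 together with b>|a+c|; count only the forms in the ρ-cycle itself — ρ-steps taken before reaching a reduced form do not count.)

D = 57, ⌊√D⌋ = 7
river: ρ → (4,3,-3)
river: ρ → (-3,3,4)
river: ρ → (4,5,-2)
river: ρ → (-2,7,1)
river: ρ → (1,7,-2)
river: ρ → (-2,5,4)
ρ-cycle length = 6 (tail of 0 descent steps not counted)

6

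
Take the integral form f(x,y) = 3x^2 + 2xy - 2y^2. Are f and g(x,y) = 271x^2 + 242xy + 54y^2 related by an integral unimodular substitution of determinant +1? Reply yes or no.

D₁ = 28, D₂ = 28
river cycle of f (length 4): (-2, 2, 3), (3, 4, -1), (-1, 4, 3), (3, 2, -2)
river cycle of g (length 4): (3, 2, -2), (-2, 2, 3), (3, 4, -1), (-1, 4, 3)
cycles coincide ⇒ equivalent

yes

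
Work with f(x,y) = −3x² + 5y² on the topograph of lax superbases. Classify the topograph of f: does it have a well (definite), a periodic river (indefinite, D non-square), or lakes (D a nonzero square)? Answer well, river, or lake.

D = b²−4ac = 0² − 4·(-3)·5 = 60
D > 0 non-square ⇒ indefinite ⇒ periodic river

river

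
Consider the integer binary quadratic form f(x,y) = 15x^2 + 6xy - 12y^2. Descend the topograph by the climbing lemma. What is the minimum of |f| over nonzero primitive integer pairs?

river: ρ → (-12,18,9)
river: ρ → (9,18,-12)
river: ρ → (-12,6,15)
river: ρ → (15,24,-3)
river: ρ → (-3,24,15)
river: ρ → (15,6,-12)
closes: descent 0, river 6
min |a| on river = 3

3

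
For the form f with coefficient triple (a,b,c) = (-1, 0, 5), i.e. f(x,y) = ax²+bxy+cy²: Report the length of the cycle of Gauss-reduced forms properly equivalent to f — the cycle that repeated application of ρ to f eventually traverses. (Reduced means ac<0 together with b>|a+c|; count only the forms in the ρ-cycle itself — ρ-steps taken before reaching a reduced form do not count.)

D = 20, ⌊√D⌋ = 4
descent: ρ → (5,0,-1)
descent: ρ → (-1,4,1)  [lands on river]
river: ρ → (1,4,-1)
ρ-cycle length = 2 (tail of 2 descent steps not counted)

2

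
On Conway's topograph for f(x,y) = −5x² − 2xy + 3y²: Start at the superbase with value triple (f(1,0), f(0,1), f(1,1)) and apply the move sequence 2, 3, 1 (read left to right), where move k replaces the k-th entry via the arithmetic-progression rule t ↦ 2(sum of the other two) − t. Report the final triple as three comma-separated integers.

start (-5,3,-4) = (f(1,0),f(0,1),f(1,1))
replace slot 2: 2·((-5)+(-4)) − 3 = -21 → (-5,-21,-4)
replace slot 3: 2·((-5)+(-21)) − (-4) = -48 → (-5,-21,-48)
replace slot 1: 2·((-21)+(-48)) − (-5) = -133 → (-133,-21,-48)

-133,-21,-48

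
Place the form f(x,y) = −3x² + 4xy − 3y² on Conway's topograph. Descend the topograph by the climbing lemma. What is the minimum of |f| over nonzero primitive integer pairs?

translate: b→2 (≡-4 mod 6), so (3,-4,3)→(3,2,2)
flip: (3,2,2)→(2,-2,3)
translate: b→2 (≡-2 mod 4), so (2,-2,3)→(2,2,3)
reduced (well bottom): (2,2,3) with a≤c, −a<b≤a
well minimum |f| = |-2| = 2 (negative-definite)

2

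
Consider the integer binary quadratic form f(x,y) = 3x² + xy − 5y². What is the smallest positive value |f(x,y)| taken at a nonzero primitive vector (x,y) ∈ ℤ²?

descent: ρ → (-5,-1,3)
descent: ρ → (3,7,-1)  [lands on river]
river: ρ → (-1,7,3)
river: ρ → (3,5,-3)
river: ρ → (-3,7,1)
river: ρ → (1,7,-3)
river: ρ → (-3,5,3)
closes: descent 2, river 6
min |a| on river = 1

1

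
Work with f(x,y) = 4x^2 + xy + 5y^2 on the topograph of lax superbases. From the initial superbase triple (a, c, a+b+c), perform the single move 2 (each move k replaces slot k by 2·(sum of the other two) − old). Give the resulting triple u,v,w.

start (4,5,10) = (f(1,0),f(0,1),f(1,1))
replace slot 2: 2·(4+10) − 5 = 23 → (4,23,10)

4,23,10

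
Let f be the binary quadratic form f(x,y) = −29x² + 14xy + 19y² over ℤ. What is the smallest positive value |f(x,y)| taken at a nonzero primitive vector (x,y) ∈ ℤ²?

river: ρ → (19,24,-24)
river: ρ → (-24,24,19)
river: ρ → (19,14,-29)
river: ρ → (-29,44,4)
river: ρ → (4,44,-29)
river: ρ → (-29,14,19)
closes: descent 0, river 6
min |a| on river = 4

4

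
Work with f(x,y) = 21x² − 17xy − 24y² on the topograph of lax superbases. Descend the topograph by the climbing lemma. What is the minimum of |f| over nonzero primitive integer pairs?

descent: ρ → (-24,17,21)  [lands on river]
river: ρ → (21,25,-20)
river: ρ → (-20,15,26)
river: ρ → (26,37,-9)
river: ρ → (-9,35,30)
river: ρ → (30,25,-14)
river: ρ → (-14,31,24)
river: ρ → (24,17,-21)
river: ρ → (-21,25,20)
river: ρ → (20,15,-26)
river: ρ → (-26,37,9)
river: ρ → (9,35,-30)
river: ρ → (-30,25,14)
river: ρ → (14,31,-24)
closes: descent 1, river 14
min |a| on river = 9

9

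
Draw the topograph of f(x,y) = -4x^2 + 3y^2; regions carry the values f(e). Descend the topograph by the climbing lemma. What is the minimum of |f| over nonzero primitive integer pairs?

descent: ρ → (3,6,-1)  [lands on river]
river: ρ → (-1,6,3)
closes: descent 1, river 2
min |a| on river = 1

1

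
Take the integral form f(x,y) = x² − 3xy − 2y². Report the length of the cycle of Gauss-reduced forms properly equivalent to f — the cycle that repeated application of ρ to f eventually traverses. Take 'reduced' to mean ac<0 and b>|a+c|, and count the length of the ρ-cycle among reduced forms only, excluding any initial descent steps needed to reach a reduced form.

D = 17, ⌊√D⌋ = 4
descent: ρ → (-2,3,1)  [lands on river]
river: ρ → (1,3,-2)
river: ρ → (-2,1,2)
river: ρ → (2,3,-1)
river: ρ → (-1,3,2)
river: ρ → (2,1,-2)
ρ-cycle length = 6 (tail of 1 descent step not counted)

6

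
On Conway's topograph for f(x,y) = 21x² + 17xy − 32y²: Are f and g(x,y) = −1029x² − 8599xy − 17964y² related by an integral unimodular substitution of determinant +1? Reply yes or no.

D₁ = 2977, D₂ = 2977
river cycle of f (length 66): (-32, 47, 6), (6, 49, -24), (-24, 47, 8), (8, 49, -18), (-18, 23, 34), (34, 45, -7), (-7, 53, 6), (6, 43, -47), (-47, 51, 2), (2, 53, -21), … (56 more)
river cycle of g (length 66): (-32, 47, 6), (6, 49, -24), (-24, 47, 8), (8, 49, -18), (-18, 23, 34), (34, 45, -7), (-7, 53, 6), (6, 43, -47), (-47, 51, 2), (2, 53, -21), … (56 more)
cycles coincide ⇒ equivalent

yes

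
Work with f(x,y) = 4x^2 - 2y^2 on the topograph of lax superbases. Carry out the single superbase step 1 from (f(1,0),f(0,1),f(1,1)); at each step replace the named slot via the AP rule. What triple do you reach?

start (4,-2,2) = (f(1,0),f(0,1),f(1,1))
replace slot 1: 2·((-2)+2) − 4 = -4 → (-4,-2,2)

-4,-2,2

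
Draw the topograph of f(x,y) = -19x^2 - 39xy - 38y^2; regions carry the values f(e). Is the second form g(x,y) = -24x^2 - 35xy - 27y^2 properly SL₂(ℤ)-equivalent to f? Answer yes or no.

D₁ = -1367, D₂ = -1367
f is negative-definite; reduce −f:
−f: translate: b→1 (≡39 mod 38), so (19,39,38)→(19,1,18)
−f: flip: (19,1,18)→(18,-1,19)
−f: reduced (well bottom): (18,-1,19) with a≤c, −a<b≤a
flip sign back: reduced form of f is (-18,1,-19)
g is negative-definite; reduce −g:
−g: translate: b→-13 (≡35 mod 48), so (24,35,27)→(24,-13,16)
−g: flip: (24,-13,16)→(16,13,24)
−g: reduced (well bottom): (16,13,24) with a≤c, −a<b≤a
flip sign back: reduced form of g is (-16,-13,-24)
reduced forms (-18, 1, -19) vs (-16, -13, -24) ⇒ inequivalent

no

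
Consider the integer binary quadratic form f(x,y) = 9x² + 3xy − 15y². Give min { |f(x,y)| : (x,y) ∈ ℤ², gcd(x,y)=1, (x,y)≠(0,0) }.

descent: ρ → (-15,-3,9)
descent: ρ → (9,21,-3)  [lands on river]
river: ρ → (-3,21,9)
river: ρ → (9,15,-9)
river: ρ → (-9,21,3)
river: ρ → (3,21,-9)
river: ρ → (-9,15,9)
closes: descent 2, river 6
min |a| on river = 3

3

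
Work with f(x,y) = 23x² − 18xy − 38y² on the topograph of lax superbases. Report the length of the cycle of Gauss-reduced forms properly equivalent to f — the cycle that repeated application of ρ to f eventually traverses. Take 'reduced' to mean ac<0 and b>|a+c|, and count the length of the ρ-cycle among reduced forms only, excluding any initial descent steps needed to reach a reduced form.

D = 3820, ⌊√D⌋ = 61
descent: ρ → (-38,18,23)  [lands on river]
river: ρ → (23,28,-33)
river: ρ → (-33,38,18)
river: ρ → (18,34,-37)
river: ρ → (-37,40,15)
river: ρ → (15,50,-22)
river: ρ → (-22,38,27)
river: ρ → (27,16,-33)
river: ρ → (-33,50,10)
river: ρ → (10,50,-33)
river: ρ → (-33,16,27)
river: ρ → (27,38,-22)
river: ρ → (-22,50,15)
river: ρ → (15,40,-37)
river: ρ → (-37,34,18)
river: ρ → (18,38,-33)
river: ρ → (-33,28,23)
river: ρ → (23,18,-38)
river: ρ → (-38,58,3)
river: ρ → (3,56,-57)
river: ρ → (-57,58,2)
river: ρ → (2,58,-57)
river: ρ → (-57,56,3)
river: ρ → (3,58,-38)
ρ-cycle length = 24 (tail of 1 descent step not counted)

24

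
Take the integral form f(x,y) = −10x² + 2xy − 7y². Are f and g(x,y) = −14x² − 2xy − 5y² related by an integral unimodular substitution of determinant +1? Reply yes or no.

D₁ = -276, D₂ = -276
f is negative-definite; reduce −f:
−f: flip: (10,-2,7)→(7,2,10)
−f: reduced (well bottom): (7,2,10) with a≤c, −a<b≤a
flip sign back: reduced form of f is (-7,-2,-10)
g is negative-definite; reduce −g:
−g: flip: (14,2,5)→(5,-2,14)
−g: reduced (well bottom): (5,-2,14) with a≤c, −a<b≤a
flip sign back: reduced form of g is (-5,2,-14)
reduced forms (-7, -2, -10) vs (-5, 2, -14) ⇒ inequivalent

no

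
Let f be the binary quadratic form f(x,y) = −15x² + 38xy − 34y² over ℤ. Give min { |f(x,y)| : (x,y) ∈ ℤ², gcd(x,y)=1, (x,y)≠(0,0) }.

translate: b→-8 (≡-38 mod 30), so (15,-38,34)→(15,-8,11)
flip: (15,-8,11)→(11,8,15)
reduced (well bottom): (11,8,15) with a≤c, −a<b≤a
well minimum |f| = |-11| = 11 (negative-definite)

11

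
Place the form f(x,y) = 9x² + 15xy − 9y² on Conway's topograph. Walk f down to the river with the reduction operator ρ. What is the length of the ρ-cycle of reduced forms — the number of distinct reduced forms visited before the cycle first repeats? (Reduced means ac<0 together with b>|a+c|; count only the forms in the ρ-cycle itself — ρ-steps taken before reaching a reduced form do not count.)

D = 549, ⌊√D⌋ = 23
river: ρ → (-9,21,3)
river: ρ → (3,21,-9)
river: ρ → (-9,15,9)
river: ρ → (9,21,-3)
river: ρ → (-3,21,9)
river: ρ → (9,15,-9)
ρ-cycle length = 6 (tail of 0 descent steps not counted)

6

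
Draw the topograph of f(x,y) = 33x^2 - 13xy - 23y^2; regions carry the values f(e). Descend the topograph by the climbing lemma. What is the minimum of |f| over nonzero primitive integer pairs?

descent: ρ → (-23,13,33)  [lands on river]
river: ρ → (33,53,-3)
river: ρ → (-3,55,15)
river: ρ → (15,35,-33)
river: ρ → (-33,31,17)
river: ρ → (17,37,-27)
river: ρ → (-27,17,27)
river: ρ → (27,37,-17)
river: ρ → (-17,31,33)
river: ρ → (33,35,-15)
river: ρ → (-15,55,3)
river: ρ → (3,53,-33)
river: ρ → (-33,13,23)
river: ρ → (23,33,-23)
closes: descent 1, river 14
min |a| on river = 3

3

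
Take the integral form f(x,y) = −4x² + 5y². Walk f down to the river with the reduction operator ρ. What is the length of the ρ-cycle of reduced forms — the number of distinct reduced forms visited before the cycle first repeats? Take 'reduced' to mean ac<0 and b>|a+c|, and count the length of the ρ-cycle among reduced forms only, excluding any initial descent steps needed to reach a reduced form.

D = 80, ⌊√D⌋ = 8
descent: ρ → (5,0,-4)
descent: ρ → (-4,8,1)  [lands on river]
river: ρ → (1,8,-4)
ρ-cycle length = 2 (tail of 2 descent steps not counted)

2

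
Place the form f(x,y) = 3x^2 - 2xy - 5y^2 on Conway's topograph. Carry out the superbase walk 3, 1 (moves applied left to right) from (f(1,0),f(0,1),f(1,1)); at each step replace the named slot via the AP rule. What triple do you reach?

start (3,-5,-4) = (f(1,0),f(0,1),f(1,1))
replace slot 3: 2·(3+(-5)) − (-4) = 0 → (3,-5,0)
replace slot 1: 2·((-5)+0) − 3 = -13 → (-13,-5,0)

-13,-5,0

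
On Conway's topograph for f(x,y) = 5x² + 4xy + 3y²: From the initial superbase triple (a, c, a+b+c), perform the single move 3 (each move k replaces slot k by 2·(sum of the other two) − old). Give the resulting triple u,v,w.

start (5,3,12) = (f(1,0),f(0,1),f(1,1))
replace slot 3: 2·(5+3) − 12 = 4 → (5,3,4)

5,3,4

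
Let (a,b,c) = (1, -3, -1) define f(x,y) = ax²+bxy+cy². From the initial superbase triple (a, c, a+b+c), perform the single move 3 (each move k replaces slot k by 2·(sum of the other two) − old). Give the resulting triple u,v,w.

start (1,-1,-3) = (f(1,0),f(0,1),f(1,1))
replace slot 3: 2·(1+(-1)) − (-3) = 3 → (1,-1,3)

1,-1,3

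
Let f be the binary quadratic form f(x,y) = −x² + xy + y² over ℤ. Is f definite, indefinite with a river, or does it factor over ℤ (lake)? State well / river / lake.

D = b²−4ac = 1² − 4·(-1)·1 = 5
D > 0 non-square ⇒ indefinite ⇒ periodic river

river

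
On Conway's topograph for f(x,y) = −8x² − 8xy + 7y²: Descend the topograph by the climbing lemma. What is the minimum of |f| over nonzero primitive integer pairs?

descent: ρ → (7,8,-8)  [lands on river]
river: ρ → (-8,8,7)
river: ρ → (7,6,-9)
river: ρ → (-9,12,4)
river: ρ → (4,12,-9)
river: ρ → (-9,6,7)
closes: descent 1, river 6
min |a| on river = 4

4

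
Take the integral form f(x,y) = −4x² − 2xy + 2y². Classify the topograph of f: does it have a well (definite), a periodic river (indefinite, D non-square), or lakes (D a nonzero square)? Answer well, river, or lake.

D = b²−4ac = (-2)² − 4·(-4)·2 = 36
D = 6² is a perfect square ⇒ form factors over ℤ ⇒ lakes

lake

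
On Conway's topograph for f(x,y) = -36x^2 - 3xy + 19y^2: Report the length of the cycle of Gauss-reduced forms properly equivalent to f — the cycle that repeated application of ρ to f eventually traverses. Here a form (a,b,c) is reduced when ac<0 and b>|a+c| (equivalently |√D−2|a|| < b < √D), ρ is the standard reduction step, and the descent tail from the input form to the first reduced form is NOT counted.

D = 2745, ⌊√D⌋ = 52
descent: ρ → (19,41,-14)  [lands on river]
river: ρ → (-14,43,16)
river: ρ → (16,21,-36)
river: ρ → (-36,51,1)
river: ρ → (1,51,-36)
river: ρ → (-36,21,16)
river: ρ → (16,43,-14)
river: ρ → (-14,41,19)
river: ρ → (19,35,-20)
river: ρ → (-20,45,9)
river: ρ → (9,45,-20)
river: ρ → (-20,35,19)
ρ-cycle length = 12 (tail of 1 descent step not counted)

12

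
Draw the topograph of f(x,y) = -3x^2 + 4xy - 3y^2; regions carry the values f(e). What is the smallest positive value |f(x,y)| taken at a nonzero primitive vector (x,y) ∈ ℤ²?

translate: b→2 (≡-4 mod 6), so (3,-4,3)→(3,2,2)
flip: (3,2,2)→(2,-2,3)
translate: b→2 (≡-2 mod 4), so (2,-2,3)→(2,2,3)
reduced (well bottom): (2,2,3) with a≤c, −a<b≤a
well minimum |f| = |-2| = 2 (negative-definite)

2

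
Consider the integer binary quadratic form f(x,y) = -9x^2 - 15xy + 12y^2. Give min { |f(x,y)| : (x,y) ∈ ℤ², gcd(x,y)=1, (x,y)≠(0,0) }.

descent: ρ → (12,15,-9)  [lands on river]
river: ρ → (-9,21,6)
river: ρ → (6,15,-18)
river: ρ → (-18,21,3)
river: ρ → (3,21,-18)
river: ρ → (-18,15,6)
river: ρ → (6,21,-9)
river: ρ → (-9,15,12)
river: ρ → (12,9,-12)
river: ρ → (-12,15,9)
river: ρ → (9,21,-6)
river: ρ → (-6,15,18)
river: ρ → (18,21,-3)
river: ρ → (-3,21,18)
river: ρ → (18,15,-6)
river: ρ → (-6,21,9)
river: ρ → (9,15,-12)
river: ρ → (-12,9,12)
closes: descent 1, river 18
min |a| on river = 3

3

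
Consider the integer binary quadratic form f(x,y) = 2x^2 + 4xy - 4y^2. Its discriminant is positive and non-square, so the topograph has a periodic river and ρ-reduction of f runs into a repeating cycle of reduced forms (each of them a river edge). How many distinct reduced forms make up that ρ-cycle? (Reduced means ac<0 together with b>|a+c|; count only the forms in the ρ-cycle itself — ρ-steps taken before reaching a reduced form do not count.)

D = 48, ⌊√D⌋ = 6
river: ρ → (-4,4,2)
river: ρ → (2,4,-4)
ρ-cycle length = 2 (tail of 0 descent steps not counted)

2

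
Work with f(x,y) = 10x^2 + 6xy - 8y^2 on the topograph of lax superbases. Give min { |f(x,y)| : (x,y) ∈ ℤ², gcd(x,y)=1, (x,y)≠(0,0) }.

river: ρ → (-8,10,8)
river: ρ → (8,6,-10)
river: ρ → (-10,14,4)
river: ρ → (4,18,-2)
river: ρ → (-2,18,4)
river: ρ → (4,14,-10)
river: ρ → (-10,6,8)
river: ρ → (8,10,-8)
river: ρ → (-8,6,10)
river: ρ → (10,14,-4)
river: ρ → (-4,18,2)
river: ρ → (2,18,-4)
river: ρ → (-4,14,10)
river: ρ → (10,6,-8)
closes: descent 0, river 14
min |a| on river = 2

2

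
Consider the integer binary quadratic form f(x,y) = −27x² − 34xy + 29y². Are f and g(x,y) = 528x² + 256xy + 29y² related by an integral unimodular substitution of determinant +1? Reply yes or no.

D₁ = 4288, D₂ = 4288
river cycle of f (length 24): (29, 34, -27), (-27, 20, 36), (36, 52, -11), (-11, 58, 21), (21, 26, -43), (-43, 60, 4), (4, 60, -43), (-43, 26, 21), (21, 58, -11), (-11, 52, 36), … (14 more)
river cycle of g (length 24): (29, 34, -27), (-27, 20, 36), (36, 52, -11), (-11, 58, 21), (21, 26, -43), (-43, 60, 4), (4, 60, -43), (-43, 26, 21), (21, 58, -11), (-11, 52, 36), … (14 more)
cycles coincide ⇒ equivalent

yes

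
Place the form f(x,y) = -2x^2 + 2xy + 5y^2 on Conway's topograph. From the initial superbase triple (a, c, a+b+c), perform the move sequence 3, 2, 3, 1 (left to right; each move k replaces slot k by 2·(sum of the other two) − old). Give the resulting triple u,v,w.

start (-2,5,5) = (f(1,0),f(0,1),f(1,1))
replace slot 3: 2·((-2)+5) − 5 = 1 → (-2,5,1)
replace slot 2: 2·((-2)+1) − 5 = -7 → (-2,-7,1)
replace slot 3: 2·((-2)+(-7)) − 1 = -19 → (-2,-7,-19)
replace slot 1: 2·((-7)+(-19)) − (-2) = -50 → (-50,-7,-19)

-50,-7,-19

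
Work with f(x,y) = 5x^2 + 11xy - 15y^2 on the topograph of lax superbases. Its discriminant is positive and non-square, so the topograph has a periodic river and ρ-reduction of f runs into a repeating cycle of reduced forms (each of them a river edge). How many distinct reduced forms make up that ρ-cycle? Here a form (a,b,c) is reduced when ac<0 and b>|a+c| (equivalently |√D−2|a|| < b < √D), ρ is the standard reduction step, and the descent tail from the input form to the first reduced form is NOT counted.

D = 421, ⌊√D⌋ = 20
river: ρ → (-15,19,1)
river: ρ → (1,19,-15)
river: ρ → (-15,11,5)
river: ρ → (5,19,-3)
river: ρ → (-3,17,11)
river: ρ → (11,5,-9)
river: ρ → (-9,13,7)
river: ρ → (7,15,-7)
river: ρ → (-7,13,9)
river: ρ → (9,5,-11)
river: ρ → (-11,17,3)
river: ρ → (3,19,-5)
river: ρ → (-5,11,15)
river: ρ → (15,19,-1)
river: ρ → (-1,19,15)
river: ρ → (15,11,-5)
river: ρ → (-5,19,3)
river: ρ → (3,17,-11)
river: ρ → (-11,5,9)
river: ρ → (9,13,-7)
river: ρ → (-7,15,7)
river: ρ → (7,13,-9)
river: ρ → (-9,5,11)
river: ρ → (11,17,-3)
river: ρ → (-3,19,5)
river: ρ → (5,11,-15)
ρ-cycle length = 26 (tail of 0 descent steps not counted)

26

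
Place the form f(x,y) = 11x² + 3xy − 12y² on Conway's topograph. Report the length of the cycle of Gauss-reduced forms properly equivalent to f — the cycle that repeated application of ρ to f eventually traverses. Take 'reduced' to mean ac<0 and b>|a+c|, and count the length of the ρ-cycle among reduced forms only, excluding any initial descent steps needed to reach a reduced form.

D = 537, ⌊√D⌋ = 23
river: ρ → (-12,21,2)
river: ρ → (2,23,-1)
river: ρ → (-1,23,2)
river: ρ → (2,21,-12)
river: ρ → (-12,3,11)
river: ρ → (11,19,-4)
river: ρ → (-4,21,6)
river: ρ → (6,15,-13)
river: ρ → (-13,11,8)
river: ρ → (8,21,-3)
river: ρ → (-3,21,8)
river: ρ → (8,11,-13)
river: ρ → (-13,15,6)
river: ρ → (6,21,-4)
river: ρ → (-4,19,11)
river: ρ → (11,3,-12)
ρ-cycle length = 16 (tail of 0 descent steps not counted)

16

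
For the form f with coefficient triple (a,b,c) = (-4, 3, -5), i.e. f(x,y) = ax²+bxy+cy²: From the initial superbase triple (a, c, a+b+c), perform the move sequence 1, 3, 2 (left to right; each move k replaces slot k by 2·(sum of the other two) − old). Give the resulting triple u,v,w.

start (-4,-5,-6) = (f(1,0),f(0,1),f(1,1))
replace slot 1: 2·((-5)+(-6)) − (-4) = -18 → (-18,-5,-6)
replace slot 3: 2·((-18)+(-5)) − (-6) = -40 → (-18,-5,-40)
replace slot 2: 2·((-18)+(-40)) − (-5) = -111 → (-18,-111,-40)

-18,-111,-40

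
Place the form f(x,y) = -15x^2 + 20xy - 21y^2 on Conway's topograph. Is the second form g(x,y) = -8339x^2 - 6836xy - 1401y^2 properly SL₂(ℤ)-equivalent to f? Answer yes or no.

D₁ = -860, D₂ = -860
f is negative-definite; reduce −f:
−f: translate: b→10 (≡-20 mod 30), so (15,-20,21)→(15,10,16)
−f: reduced (well bottom): (15,10,16) with a≤c, −a<b≤a
flip sign back: reduced form of f is (-15,-10,-16)
g is negative-definite; reduce −g:
−g: flip: (8339,6836,1401)→(1401,-6836,8339)
−g: translate: b→-1232 (≡-6836 mod 2802), so (1401,-6836,8339)→(1401,-1232,271)
−g: flip: (1401,-1232,271)→(271,1232,1401)
−g: translate: b→148 (≡1232 mod 542), so (271,1232,1401)→(271,148,21)
−g: flip: (271,148,21)→(21,-148,271)
−g: translate: b→20 (≡-148 mod 42), so (21,-148,271)→(21,20,15)
−g: flip: (21,20,15)→(15,-20,21)
−g: translate: b→10 (≡-20 mod 30), so (15,-20,21)→(15,10,16)
−g: reduced (well bottom): (15,10,16) with a≤c, −a<b≤a
flip sign back: reduced form of g is (-15,-10,-16)
reduced forms (-15, -10, -16) vs (-15, -10, -16) ⇒ equivalent

yes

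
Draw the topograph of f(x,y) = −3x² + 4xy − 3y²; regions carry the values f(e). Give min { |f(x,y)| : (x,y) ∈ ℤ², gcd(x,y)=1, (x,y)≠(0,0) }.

translate: b→2 (≡-4 mod 6), so (3,-4,3)→(3,2,2)
flip: (3,2,2)→(2,-2,3)
translate: b→2 (≡-2 mod 4), so (2,-2,3)→(2,2,3)
reduced (well bottom): (2,2,3) with a≤c, −a<b≤a
well minimum |f| = |-2| = 2 (negative-definite)

2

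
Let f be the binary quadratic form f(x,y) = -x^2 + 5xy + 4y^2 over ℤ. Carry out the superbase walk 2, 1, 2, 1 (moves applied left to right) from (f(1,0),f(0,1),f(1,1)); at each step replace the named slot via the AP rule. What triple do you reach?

start (-1,4,8) = (f(1,0),f(0,1),f(1,1))
replace slot 2: 2·((-1)+8) − 4 = 10 → (-1,10,8)
replace slot 1: 2·(10+8) − (-1) = 37 → (37,10,8)
replace slot 2: 2·(37+8) − 10 = 80 → (37,80,8)
replace slot 1: 2·(80+8) − 37 = 139 → (139,80,8)

139,80,8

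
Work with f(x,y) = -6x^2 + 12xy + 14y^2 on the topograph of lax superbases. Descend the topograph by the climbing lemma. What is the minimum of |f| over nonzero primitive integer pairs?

river: ρ → (14,16,-4)
river: ρ → (-4,16,14)
river: ρ → (14,12,-6)
river: ρ → (-6,12,14)
closes: descent 0, river 4
min |a| on river = 4

4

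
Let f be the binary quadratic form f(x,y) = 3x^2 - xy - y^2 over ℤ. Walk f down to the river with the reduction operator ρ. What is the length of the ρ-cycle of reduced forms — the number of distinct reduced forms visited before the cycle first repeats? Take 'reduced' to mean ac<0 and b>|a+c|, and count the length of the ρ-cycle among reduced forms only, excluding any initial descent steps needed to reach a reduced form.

D = 13, ⌊√D⌋ = 3
descent: ρ → (-1,3,1)  [lands on river]
river: ρ → (1,3,-1)
ρ-cycle length = 2 (tail of 1 descent step not counted)

2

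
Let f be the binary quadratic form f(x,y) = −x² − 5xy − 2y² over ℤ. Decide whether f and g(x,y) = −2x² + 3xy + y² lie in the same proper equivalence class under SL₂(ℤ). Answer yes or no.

D₁ = 17, D₂ = 17
river cycle of f (length 6): (-2, 1, 2), (2, 3, -1), (-1, 3, 2), (2, 1, -2), (-2, 3, 1), (1, 3, -2)
river cycle of g (length 6): (1, 3, -2), (-2, 1, 2), (2, 3, -1), (-1, 3, 2), (2, 1, -2), (-2, 3, 1)
cycles coincide ⇒ equivalent

yes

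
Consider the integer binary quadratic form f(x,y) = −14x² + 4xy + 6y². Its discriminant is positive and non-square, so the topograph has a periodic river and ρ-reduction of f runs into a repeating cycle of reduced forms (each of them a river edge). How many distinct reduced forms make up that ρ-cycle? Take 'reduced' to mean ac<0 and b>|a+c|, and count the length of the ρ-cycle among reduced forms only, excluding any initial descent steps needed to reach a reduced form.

D = 352, ⌊√D⌋ = 18
descent: ρ → (6,8,-12)  [lands on river]
river: ρ → (-12,16,2)
river: ρ → (2,16,-12)
river: ρ → (-12,8,6)
river: ρ → (6,16,-4)
river: ρ → (-4,16,6)
ρ-cycle length = 6 (tail of 1 descent step not counted)

6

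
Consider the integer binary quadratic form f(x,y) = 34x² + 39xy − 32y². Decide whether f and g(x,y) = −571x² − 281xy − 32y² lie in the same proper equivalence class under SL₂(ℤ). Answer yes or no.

D₁ = 5873, D₂ = 5873
river cycle of f (length 44): (-32, 25, 41), (41, 57, -16), (-16, 71, 13), (13, 59, -46), (-46, 33, 26), (26, 71, -8), (-8, 73, 17), (17, 63, -28), (-28, 49, 31), (31, 75, -2), … (34 more)
river cycle of g (length 44): (-32, 25, 41), (41, 57, -16), (-16, 71, 13), (13, 59, -46), (-46, 33, 26), (26, 71, -8), (-8, 73, 17), (17, 63, -28), (-28, 49, 31), (31, 75, -2), … (34 more)
cycles coincide ⇒ equivalent

yes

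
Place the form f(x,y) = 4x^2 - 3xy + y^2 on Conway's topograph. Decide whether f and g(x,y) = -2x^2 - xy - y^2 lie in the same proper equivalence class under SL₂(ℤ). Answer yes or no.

D₁ = -7, D₂ = -7
f: flip: (4,-3,1)→(1,3,4)
f: translate: b→1 (≡3 mod 2), so (1,3,4)→(1,1,2)
f: reduced (well bottom): (1,1,2) with a≤c, −a<b≤a
g is negative-definite; reduce −g:
−g: flip: (2,1,1)→(1,-1,2)
−g: translate: b→1 (≡-1 mod 2), so (1,-1,2)→(1,1,2)
−g: reduced (well bottom): (1,1,2) with a≤c, −a<b≤a
flip sign back: reduced form of g is (-1,-1,-2)
reduced forms (1, 1, 2) vs (-1, -1, -2) ⇒ inequivalent

no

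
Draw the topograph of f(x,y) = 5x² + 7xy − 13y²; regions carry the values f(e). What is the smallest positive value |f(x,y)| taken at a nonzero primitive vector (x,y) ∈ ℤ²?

descent: ρ → (-13,-7,5)
descent: ρ → (5,17,-1)  [lands on river]
river: ρ → (-1,17,5)
river: ρ → (5,13,-7)
river: ρ → (-7,15,3)
river: ρ → (3,15,-7)
river: ρ → (-7,13,5)
closes: descent 2, river 6
min |a| on river = 1

1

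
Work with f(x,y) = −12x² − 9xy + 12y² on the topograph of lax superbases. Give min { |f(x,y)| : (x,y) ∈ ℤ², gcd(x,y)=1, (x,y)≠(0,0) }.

descent: ρ → (12,9,-12)  [lands on river]
river: ρ → (-12,15,9)
river: ρ → (9,21,-6)
river: ρ → (-6,15,18)
river: ρ → (18,21,-3)
river: ρ → (-3,21,18)
river: ρ → (18,15,-6)
river: ρ → (-6,21,9)
river: ρ → (9,15,-12)
river: ρ → (-12,9,12)
river: ρ → (12,15,-9)
river: ρ → (-9,21,6)
river: ρ → (6,15,-18)
river: ρ → (-18,21,3)
river: ρ → (3,21,-18)
river: ρ → (-18,15,6)
river: ρ → (6,21,-9)
river: ρ → (-9,15,12)
closes: descent 1, river 18
min |a| on river = 3

3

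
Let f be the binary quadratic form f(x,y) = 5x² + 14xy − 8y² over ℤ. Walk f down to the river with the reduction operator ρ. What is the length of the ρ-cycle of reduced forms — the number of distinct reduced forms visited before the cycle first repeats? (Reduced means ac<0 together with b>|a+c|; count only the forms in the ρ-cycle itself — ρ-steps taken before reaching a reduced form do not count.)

D = 356, ⌊√D⌋ = 18
river: ρ → (-8,18,1)
river: ρ → (1,18,-8)
river: ρ → (-8,14,5)
river: ρ → (5,16,-5)
river: ρ → (-5,14,8)
river: ρ → (8,18,-1)
river: ρ → (-1,18,8)
river: ρ → (8,14,-5)
river: ρ → (-5,16,5)
river: ρ → (5,14,-8)
ρ-cycle length = 10 (tail of 0 descent steps not counted)

10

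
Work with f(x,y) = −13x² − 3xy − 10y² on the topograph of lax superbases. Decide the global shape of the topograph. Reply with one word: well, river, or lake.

D = b²−4ac = (-3)² − 4·(-13)·(-10) = -511
D < 0 ⇒ definite ⇒ every region one sign ⇒ single well

well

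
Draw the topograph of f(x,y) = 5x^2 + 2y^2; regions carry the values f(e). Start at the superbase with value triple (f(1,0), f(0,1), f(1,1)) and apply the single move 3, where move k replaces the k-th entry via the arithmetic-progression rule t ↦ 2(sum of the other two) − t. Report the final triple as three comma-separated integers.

start (5,2,7) = (f(1,0),f(0,1),f(1,1))
replace slot 3: 2·(5+2) − 7 = 7 → (5,2,7)

5,2,7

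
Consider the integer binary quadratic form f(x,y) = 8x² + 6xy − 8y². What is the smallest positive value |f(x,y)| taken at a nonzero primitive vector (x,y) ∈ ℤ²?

river: ρ → (-8,10,6)
river: ρ → (6,14,-4)
river: ρ → (-4,10,12)
river: ρ → (12,14,-2)
river: ρ → (-2,14,12)
river: ρ → (12,10,-4)
river: ρ → (-4,14,6)
river: ρ → (6,10,-8)
river: ρ → (-8,6,8)
river: ρ → (8,10,-6)
river: ρ → (-6,14,4)
river: ρ → (4,10,-12)
river: ρ → (-12,14,2)
river: ρ → (2,14,-12)
river: ρ → (-12,10,4)
river: ρ → (4,14,-6)
river: ρ → (-6,10,8)
river: ρ → (8,6,-8)
closes: descent 0, river 18
min |a| on river = 2

2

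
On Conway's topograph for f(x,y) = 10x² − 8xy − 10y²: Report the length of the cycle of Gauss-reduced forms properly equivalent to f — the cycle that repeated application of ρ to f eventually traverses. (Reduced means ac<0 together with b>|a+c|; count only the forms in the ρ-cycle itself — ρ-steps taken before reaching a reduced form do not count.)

D = 464, ⌊√D⌋ = 21
descent: ρ → (-10,8,10)  [lands on river]
river: ρ → (10,12,-8)
river: ρ → (-8,20,2)
river: ρ → (2,20,-8)
river: ρ → (-8,12,10)
river: ρ → (10,8,-10)
river: ρ → (-10,12,8)
river: ρ → (8,20,-2)
river: ρ → (-2,20,8)
river: ρ → (8,12,-10)
ρ-cycle length = 10 (tail of 1 descent step not counted)

10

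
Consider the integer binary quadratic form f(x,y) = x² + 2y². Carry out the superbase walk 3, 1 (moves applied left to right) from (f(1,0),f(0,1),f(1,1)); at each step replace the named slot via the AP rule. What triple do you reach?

start (1,2,3) = (f(1,0),f(0,1),f(1,1))
replace slot 3: 2·(1+2) − 3 = 3 → (1,2,3)
replace slot 1: 2·(2+3) − 1 = 9 → (9,2,3)

9,2,3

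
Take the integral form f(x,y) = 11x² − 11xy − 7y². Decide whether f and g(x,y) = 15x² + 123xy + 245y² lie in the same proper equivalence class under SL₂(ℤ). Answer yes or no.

D₁ = 429, D₂ = 429
river cycle of f (length 6): (-7, 11, 11), (11, 11, -7), (-7, 17, 5), (5, 13, -13), (-13, 13, 5), (5, 17, -7)
river cycle of g (length 6): (-7, 11, 11), (11, 11, -7), (-7, 17, 5), (5, 13, -13), (-13, 13, 5), (5, 17, -7)
cycles coincide ⇒ equivalent

yes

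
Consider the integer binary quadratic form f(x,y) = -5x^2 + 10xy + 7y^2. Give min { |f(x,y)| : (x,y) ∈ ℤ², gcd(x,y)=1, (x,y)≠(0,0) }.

river: ρ → (7,4,-8)
river: ρ → (-8,12,3)
river: ρ → (3,12,-8)
river: ρ → (-8,4,7)
river: ρ → (7,10,-5)
river: ρ → (-5,10,7)
closes: descent 0, river 6
min |a| on river = 3

3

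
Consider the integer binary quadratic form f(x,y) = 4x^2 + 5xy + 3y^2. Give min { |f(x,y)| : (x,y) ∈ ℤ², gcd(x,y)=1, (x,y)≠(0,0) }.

translate: b→-3 (≡5 mod 8), so (4,5,3)→(4,-3,2)
flip: (4,-3,2)→(2,3,4)
translate: b→-1 (≡3 mod 4), so (2,3,4)→(2,-1,3)
reduced (well bottom): (2,-1,3) with a≤c, −a<b≤a
well minimum = a = 2

2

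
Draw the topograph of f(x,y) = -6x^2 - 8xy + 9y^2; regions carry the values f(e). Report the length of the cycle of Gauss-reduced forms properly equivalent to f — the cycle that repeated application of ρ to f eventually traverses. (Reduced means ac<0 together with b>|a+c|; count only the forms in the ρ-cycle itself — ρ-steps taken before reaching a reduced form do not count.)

D = 280, ⌊√D⌋ = 16
descent: ρ → (9,8,-6)  [lands on river]
river: ρ → (-6,16,1)
river: ρ → (1,16,-6)
river: ρ → (-6,8,9)
river: ρ → (9,10,-5)
river: ρ → (-5,10,9)
ρ-cycle length = 6 (tail of 1 descent step not counted)

6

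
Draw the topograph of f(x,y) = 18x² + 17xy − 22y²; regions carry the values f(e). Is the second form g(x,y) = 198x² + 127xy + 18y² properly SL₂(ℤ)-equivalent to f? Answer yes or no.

D₁ = 1873, D₂ = 1873
river cycle of f (length 110): (-22, 27, 13), (13, 25, -24), (-24, 23, 14), (14, 33, -14), (-14, 23, 24), (24, 25, -13), (-13, 27, 22), (22, 17, -18), (-18, 19, 21), (21, 23, -16), … (100 more)
river cycle of g (length 110): (18, 17, -22), (-22, 27, 13), (13, 25, -24), (-24, 23, 14), (14, 33, -14), (-14, 23, 24), (24, 25, -13), (-13, 27, 22), (22, 17, -18), (-18, 19, 21), … (100 more)
cycles coincide ⇒ equivalent

yes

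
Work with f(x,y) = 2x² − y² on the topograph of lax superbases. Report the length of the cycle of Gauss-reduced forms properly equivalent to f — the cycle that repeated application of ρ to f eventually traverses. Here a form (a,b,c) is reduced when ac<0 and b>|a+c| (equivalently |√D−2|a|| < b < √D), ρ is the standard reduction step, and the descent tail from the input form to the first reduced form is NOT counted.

D = 8, ⌊√D⌋ = 2
descent: ρ → (-1,2,1)  [lands on river]
river: ρ → (1,2,-1)
ρ-cycle length = 2 (tail of 1 descent step not counted)

2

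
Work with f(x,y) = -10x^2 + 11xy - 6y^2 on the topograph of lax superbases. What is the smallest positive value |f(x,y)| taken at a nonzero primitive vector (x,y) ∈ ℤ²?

translate: b→9 (≡-11 mod 20), so (10,-11,6)→(10,9,5)
flip: (10,9,5)→(5,-9,10)
translate: b→1 (≡-9 mod 10), so (5,-9,10)→(5,1,6)
reduced (well bottom): (5,1,6) with a≤c, −a<b≤a
well minimum |f| = |-5| = 5 (negative-definite)

5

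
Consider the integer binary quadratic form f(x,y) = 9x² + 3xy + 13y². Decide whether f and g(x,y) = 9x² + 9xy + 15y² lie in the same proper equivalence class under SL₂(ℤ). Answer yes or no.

D₁ = -459, D₂ = -459
f: reduced (well bottom): (9,3,13) with a≤c, −a<b≤a
g: reduced (well bottom): (9,9,15) with a≤c, −a<b≤a
reduced forms (9, 3, 13) vs (9, 9, 15) ⇒ inequivalent

no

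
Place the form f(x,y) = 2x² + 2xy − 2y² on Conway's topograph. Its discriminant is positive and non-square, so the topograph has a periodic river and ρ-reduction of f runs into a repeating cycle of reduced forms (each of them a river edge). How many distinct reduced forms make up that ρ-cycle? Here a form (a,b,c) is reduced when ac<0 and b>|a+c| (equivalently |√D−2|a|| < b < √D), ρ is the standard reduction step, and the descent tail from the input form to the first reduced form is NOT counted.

D = 20, ⌊√D⌋ = 4
river: ρ → (-2,2,2)
river: ρ → (2,2,-2)
ρ-cycle length = 2 (tail of 0 descent steps not counted)

2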